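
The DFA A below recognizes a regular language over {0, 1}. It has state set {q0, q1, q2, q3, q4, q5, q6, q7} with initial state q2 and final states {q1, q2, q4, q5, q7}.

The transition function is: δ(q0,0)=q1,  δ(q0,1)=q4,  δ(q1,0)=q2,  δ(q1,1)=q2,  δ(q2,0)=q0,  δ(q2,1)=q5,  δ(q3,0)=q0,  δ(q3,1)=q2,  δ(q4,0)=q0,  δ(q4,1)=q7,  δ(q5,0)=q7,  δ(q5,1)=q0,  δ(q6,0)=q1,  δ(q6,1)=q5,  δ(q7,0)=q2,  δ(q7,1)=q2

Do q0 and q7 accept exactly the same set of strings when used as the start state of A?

First remove the unreachable states {q3,q6}; 6 states remain.
Initial partition by acceptance: {q1,q2,q4,q5,q7} | {q0}.
Split {q1,q2,q4,q5,q7} by δ(·,0) → {q1,q5,q7} and {q2,q4}.
On input 0, block {q1,q5,q7} splits into {q1,q7} and {q5}.
Refine {q2,q4} on symbol 1: members go to different blocks, giving {q2} and {q4}.
Stable partition: {q1,q7} | {q0} | {q2} | {q5} | {q4} — 5 equivalence classes.
q0 and q7 end up in different blocks, so they are distinguishable. For instance, the string 'ε' is accepted from only q7.

No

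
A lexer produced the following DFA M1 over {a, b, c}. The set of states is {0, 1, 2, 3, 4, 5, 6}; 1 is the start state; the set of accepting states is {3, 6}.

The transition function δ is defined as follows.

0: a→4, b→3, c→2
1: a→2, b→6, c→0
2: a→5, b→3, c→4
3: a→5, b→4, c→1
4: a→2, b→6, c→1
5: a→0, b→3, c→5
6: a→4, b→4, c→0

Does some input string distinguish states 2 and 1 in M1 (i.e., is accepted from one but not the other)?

No

All states are reachable from the start state.
Initial partition by acceptance: {3,6} | {0,1,2,4,5}.
No further refinement is possible. Final partition (2 blocks): {3,6} | {0,1,2,4,5}.
2 and 1 lie in the same block of the stable partition, so they are equivalent — no string distinguishes them.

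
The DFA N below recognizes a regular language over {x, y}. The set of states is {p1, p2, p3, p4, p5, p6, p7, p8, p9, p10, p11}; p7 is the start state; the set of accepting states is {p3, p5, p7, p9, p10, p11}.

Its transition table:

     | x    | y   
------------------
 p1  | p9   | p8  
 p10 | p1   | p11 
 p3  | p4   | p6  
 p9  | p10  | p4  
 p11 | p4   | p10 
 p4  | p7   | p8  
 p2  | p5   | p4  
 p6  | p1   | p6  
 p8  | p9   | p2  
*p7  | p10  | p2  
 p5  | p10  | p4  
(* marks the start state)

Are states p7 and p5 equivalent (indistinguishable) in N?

Yes

First remove the unreachable states {p3,p6}; 9 states remain.
Start with accepting vs non-accepting: {p5,p7,p9,p10,p11} | {p1,p2,p4,p8}.
On input x, block {p5,p7,p9,p10,p11} splits into {p5,p7,p9} and {p10,p11}.
Stable partition: {p5,p7,p9} | {p1,p2,p4,p8} | {p10,p11} — 3 equivalence classes.
p7 and p5 lie in the same block of the stable partition, so they are equivalent — no string distinguishes them.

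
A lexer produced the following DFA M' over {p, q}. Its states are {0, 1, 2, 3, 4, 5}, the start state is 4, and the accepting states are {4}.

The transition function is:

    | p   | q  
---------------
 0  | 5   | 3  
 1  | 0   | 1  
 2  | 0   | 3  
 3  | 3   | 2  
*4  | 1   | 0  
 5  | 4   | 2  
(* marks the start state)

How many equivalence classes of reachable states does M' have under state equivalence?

All states are reachable from the start state.
P0 = {4} | {0,1,2,3,5}.
Split {0,1,2,3,5} by δ(·,p) → {0,1,2,3} and {5}.
Refine {0,1,2,3} on symbol p: members go to different blocks, giving {1,2,3} and {0}.
Refine {1,2,3} on symbol p: members go to different blocks, giving {1,2} and {3}.
Split {1,2} by δ(·,q) → {1} and {2}.
Stable partition: {4} | {1} | {5} | {0} | {3} | {2} — 6 equivalence classes.

6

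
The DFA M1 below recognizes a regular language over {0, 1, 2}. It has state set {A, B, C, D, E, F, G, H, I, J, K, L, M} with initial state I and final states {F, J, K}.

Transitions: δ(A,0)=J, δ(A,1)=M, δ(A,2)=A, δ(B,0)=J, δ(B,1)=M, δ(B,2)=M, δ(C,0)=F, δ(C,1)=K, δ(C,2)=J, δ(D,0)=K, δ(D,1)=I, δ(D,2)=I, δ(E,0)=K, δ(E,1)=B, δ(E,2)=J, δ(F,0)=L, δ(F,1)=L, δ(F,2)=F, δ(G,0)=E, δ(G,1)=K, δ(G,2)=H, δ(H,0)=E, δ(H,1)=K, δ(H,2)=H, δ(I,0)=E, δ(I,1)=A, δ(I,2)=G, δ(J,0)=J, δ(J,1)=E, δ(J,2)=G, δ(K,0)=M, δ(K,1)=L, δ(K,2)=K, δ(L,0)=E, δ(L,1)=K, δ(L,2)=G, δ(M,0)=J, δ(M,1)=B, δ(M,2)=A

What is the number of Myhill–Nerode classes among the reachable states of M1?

First remove the unreachable states {C,D,F}; 10 states remain.
P0 = {J,K} | {A,B,E,G,H,I,L,M}.
Split {J,K} by δ(·,0) → {J} and {K}.
Refine {A,B,E,G,H,I,L,M} on symbol 0: members go to different blocks, giving {G,H,I,L} and {A,B,M} and {E}.
Split {G,H,I,L} by δ(·,1) → {G,H,L} and {I}.
The partition is now stable with 6 blocks: {J} | {G,H,L} | {K} | {A,B,M} | {E} | {I}.

6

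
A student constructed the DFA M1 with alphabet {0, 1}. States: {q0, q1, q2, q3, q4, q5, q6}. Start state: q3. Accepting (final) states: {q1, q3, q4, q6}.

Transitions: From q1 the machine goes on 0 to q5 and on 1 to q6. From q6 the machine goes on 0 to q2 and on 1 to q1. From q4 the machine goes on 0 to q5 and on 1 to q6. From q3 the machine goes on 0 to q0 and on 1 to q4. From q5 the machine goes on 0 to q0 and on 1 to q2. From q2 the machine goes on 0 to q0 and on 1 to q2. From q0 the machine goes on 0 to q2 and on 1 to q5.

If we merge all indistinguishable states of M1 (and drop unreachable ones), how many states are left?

2

Every state is reachable, so we keep all 7.
P0 = {q1,q3,q4,q6} | {q0,q2,q5}.
No further refinement is possible. Final partition (2 blocks): {q1,q3,q4,q6} | {q0,q2,q5}.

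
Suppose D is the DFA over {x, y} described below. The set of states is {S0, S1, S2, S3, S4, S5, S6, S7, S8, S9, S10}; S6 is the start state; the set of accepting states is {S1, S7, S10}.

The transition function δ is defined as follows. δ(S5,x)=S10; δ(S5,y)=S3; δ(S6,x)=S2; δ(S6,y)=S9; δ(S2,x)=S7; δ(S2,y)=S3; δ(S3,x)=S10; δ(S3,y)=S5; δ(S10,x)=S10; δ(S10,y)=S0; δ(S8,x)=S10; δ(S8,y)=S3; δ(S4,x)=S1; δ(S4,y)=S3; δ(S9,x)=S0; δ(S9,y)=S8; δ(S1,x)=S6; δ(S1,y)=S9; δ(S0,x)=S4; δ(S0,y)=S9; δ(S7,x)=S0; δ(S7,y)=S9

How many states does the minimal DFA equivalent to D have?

Every state is reachable, so we keep all 11.
P0 = {S1,S7,S10} | {S0,S2,S3,S4,S5,S6,S8,S9}.
Refine {S1,S7,S10} on symbol x: members go to different blocks, giving {S1,S7} and {S10}.
On input x, block {S0,S2,S3,S4,S5,S6,S8,S9} splits into {S0,S6,S9} and {S3,S5,S8} and {S2,S4}.
Split {S0,S6,S9} by δ(·,x) → {S0,S6} and {S9}.
The partition is now stable with 6 blocks: {S1,S7} | {S0,S6} | {S10} | {S3,S5,S8} | {S2,S4} | {S9}.

6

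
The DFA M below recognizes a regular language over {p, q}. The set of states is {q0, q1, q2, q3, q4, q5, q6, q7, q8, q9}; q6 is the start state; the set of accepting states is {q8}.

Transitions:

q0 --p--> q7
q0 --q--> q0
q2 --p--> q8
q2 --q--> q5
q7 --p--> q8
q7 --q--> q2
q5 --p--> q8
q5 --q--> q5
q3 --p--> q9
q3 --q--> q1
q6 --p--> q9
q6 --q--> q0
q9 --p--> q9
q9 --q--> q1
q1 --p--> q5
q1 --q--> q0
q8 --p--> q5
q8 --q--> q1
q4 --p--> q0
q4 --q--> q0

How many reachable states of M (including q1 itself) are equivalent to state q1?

2

Reachable states from the start: {q0,q1,q2,q5,q6,q7,q8,q9}. Unreachable: {q3,q4} — drop them.
Initial partition by acceptance: {q8} | {q0,q1,q2,q5,q6,q7,q9}.
Split {q0,q1,q2,q5,q6,q7,q9} by δ(·,p) → {q0,q1,q6,q9} and {q2,q5,q7}.
On input p, block {q0,q1,q6,q9} splits into {q0,q1} and {q6,q9}.
Stable partition: {q8} | {q0,q1} | {q2,q5,q7} | {q6,q9} — 4 equivalence classes.
State q1 belongs to the block {q0,q1}, which has 2 states.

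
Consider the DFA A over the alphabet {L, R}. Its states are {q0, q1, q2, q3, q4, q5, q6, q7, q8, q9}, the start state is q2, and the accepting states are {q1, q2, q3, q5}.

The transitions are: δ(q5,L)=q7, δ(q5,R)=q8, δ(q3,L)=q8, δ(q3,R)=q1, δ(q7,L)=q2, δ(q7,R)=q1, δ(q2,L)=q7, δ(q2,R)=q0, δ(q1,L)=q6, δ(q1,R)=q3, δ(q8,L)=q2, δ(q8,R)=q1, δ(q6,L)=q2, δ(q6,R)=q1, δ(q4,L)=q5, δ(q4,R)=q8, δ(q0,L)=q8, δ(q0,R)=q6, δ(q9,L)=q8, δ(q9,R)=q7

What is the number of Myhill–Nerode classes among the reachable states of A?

First remove the unreachable states {q4,q5,q9}; 7 states remain.
Start with accepting vs non-accepting: {q1,q2,q3} | {q0,q6,q7,q8}.
Refine {q1,q2,q3} on symbol R: members go to different blocks, giving {q1,q3} and {q2}.
Split {q0,q6,q7,q8} by δ(·,L) → {q6,q7,q8} and {q0}.
The partition is now stable with 4 blocks: {q1,q3} | {q6,q7,q8} | {q2} | {q0}.

4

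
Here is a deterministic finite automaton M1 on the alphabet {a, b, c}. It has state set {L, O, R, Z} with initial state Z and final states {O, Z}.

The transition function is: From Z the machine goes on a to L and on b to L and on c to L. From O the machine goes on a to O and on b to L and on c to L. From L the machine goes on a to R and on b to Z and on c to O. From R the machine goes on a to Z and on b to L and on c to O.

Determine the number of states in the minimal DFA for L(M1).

4

Every state is reachable, so we keep all 4.
Start with accepting vs non-accepting: {O,Z} | {L,R}.
On input a, block {O,Z} splits into {O} and {Z}.
On input a, block {L,R} splits into {R} and {L}.
Stable partition: {O} | {R} | {Z} | {L} — 4 equivalence classes.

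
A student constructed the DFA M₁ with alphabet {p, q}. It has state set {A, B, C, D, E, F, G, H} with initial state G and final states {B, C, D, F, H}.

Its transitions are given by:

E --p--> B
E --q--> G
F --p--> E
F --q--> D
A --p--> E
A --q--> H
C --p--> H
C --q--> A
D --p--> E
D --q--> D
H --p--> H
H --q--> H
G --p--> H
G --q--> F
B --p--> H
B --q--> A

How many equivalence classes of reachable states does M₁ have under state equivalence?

6

Reachable states from the start: {A,B,D,E,F,G,H}. Unreachable: {C} — drop them.
P0 = {B,D,F,H} | {A,E,G}.
Refine {B,D,F,H} on symbol p: members go to different blocks, giving {B,H} and {D,F}.
Split {B,H} by δ(·,q) → {B} and {H}.
Refine {A,E,G} on symbol p: members go to different blocks, giving {A} and {E} and {G}.
No further refinement is possible. Final partition (6 blocks): {B} | {A} | {D,F} | {H} | {E} | {G}.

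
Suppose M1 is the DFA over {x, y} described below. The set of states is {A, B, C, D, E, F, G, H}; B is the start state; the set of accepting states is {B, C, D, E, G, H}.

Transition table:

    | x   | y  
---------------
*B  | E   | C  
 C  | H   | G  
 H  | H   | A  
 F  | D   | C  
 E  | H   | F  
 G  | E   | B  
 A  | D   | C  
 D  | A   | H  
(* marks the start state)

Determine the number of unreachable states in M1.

0

A breadth-first search from the start state visits every state.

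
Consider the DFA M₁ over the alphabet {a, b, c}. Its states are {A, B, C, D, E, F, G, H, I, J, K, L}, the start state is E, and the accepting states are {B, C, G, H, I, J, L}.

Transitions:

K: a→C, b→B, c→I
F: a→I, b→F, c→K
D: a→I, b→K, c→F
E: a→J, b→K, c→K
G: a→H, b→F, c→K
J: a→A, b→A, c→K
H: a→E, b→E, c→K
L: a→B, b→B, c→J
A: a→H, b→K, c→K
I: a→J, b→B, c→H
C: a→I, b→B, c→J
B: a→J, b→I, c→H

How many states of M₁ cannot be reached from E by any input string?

BFS from E reaches {A, B, C, E, H, I, J, K}; the 4 state(s) D, F, G, L are never visited.

4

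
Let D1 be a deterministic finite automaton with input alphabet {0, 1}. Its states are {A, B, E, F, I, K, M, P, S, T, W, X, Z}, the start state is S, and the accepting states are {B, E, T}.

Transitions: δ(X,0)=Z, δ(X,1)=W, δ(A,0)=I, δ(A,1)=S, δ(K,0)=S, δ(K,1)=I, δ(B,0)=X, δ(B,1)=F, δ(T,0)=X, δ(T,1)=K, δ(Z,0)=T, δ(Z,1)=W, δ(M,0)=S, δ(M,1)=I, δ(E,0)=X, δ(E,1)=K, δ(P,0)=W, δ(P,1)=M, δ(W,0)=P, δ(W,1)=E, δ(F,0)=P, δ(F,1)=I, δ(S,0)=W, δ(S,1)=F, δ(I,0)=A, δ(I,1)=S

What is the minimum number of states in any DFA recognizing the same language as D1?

7

States {B} cannot be reached from the start state, so discard them.
Initial partition by acceptance: {E,T} | {A,F,I,K,M,P,S,W,X,Z}.
Refine {A,F,I,K,M,P,S,W,X,Z} on symbol 0: members go to different blocks, giving {A,F,I,K,M,P,S,W,X} and {Z}.
Refine {A,F,I,K,M,P,S,W,X} on symbol 0: members go to different blocks, giving {A,F,I,K,M,P,S,W} and {X}.
On input 1, block {A,F,I,K,M,P,S,W} splits into {A,F,I,K,M,P,S} and {W}.
Refine {A,F,I,K,M,P,S} on symbol 0: members go to different blocks, giving {A,F,I,K,M} and {P,S}.
Refine {A,F,I,K,M} on symbol 0: members go to different blocks, giving {F,K,M} and {A,I}.
The partition is now stable with 7 blocks: {E,T} | {F,K,M} | {Z} | {X} | {W} | {P,S} | {A,I}.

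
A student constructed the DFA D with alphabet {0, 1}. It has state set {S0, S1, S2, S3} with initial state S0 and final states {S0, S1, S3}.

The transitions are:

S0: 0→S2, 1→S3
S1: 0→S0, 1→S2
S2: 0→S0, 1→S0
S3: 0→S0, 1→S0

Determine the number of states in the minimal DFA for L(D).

3

Reachable states from the start: {S0,S2,S3}. Unreachable: {S1} — drop them.
Initial partition by acceptance: {S0,S3} | {S2}.
Refine {S0,S3} on symbol 0: members go to different blocks, giving {S0} and {S3}.
Stable partition: {S0} | {S2} | {S3} — 3 equivalence classes.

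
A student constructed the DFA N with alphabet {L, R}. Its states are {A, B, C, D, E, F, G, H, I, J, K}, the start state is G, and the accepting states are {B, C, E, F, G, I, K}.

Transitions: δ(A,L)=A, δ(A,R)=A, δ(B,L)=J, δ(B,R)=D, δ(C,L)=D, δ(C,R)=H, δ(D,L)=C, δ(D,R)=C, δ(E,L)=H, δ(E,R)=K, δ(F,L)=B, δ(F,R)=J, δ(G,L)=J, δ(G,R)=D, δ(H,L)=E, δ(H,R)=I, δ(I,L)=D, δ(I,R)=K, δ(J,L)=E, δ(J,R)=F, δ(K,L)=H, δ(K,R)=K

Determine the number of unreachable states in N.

1

No path from G leads to A; the other 10 states are all reachable.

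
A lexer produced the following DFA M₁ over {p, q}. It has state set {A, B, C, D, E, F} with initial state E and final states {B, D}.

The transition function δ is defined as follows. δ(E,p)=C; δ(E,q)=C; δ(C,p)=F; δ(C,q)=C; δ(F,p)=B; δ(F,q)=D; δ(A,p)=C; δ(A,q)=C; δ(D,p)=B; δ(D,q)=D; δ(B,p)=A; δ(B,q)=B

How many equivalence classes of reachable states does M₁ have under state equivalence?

All states are reachable from the start state.
P0 = {B,D} | {A,C,E,F}.
Refine {B,D} on symbol p: members go to different blocks, giving {B} and {D}.
On input p, block {A,C,E,F} splits into {A,C,E} and {F}.
Refine {A,C,E} on symbol p: members go to different blocks, giving {A,E} and {C}.
The partition is now stable with 5 blocks: {B} | {A,E} | {D} | {F} | {C}.

5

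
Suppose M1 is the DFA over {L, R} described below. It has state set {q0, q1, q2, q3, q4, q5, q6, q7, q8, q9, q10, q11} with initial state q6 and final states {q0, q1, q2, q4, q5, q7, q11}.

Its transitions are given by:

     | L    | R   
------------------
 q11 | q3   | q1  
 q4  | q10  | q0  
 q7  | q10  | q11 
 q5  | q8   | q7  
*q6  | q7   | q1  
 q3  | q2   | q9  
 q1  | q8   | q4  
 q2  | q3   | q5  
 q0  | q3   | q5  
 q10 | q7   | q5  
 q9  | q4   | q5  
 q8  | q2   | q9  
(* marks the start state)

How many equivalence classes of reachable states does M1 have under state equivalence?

All states are reachable from the start state.
Initial partition by acceptance: {q0,q1,q2,q4,q5,q7,q11} | {q3,q6,q8,q9,q10}.
On input R, block {q3,q6,q8,q9,q10} splits into {q6,q9,q10} and {q3,q8}.
On input L, block {q0,q1,q2,q4,q5,q7,q11} splits into {q0,q1,q2,q5,q11} and {q4,q7}.
Refine {q0,q1,q2,q5,q11} on symbol R: members go to different blocks, giving {q0,q2,q11} and {q1,q5}.
The partition is now stable with 5 blocks: {q0,q2,q11} | {q6,q9,q10} | {q3,q8} | {q4,q7} | {q1,q5}.

5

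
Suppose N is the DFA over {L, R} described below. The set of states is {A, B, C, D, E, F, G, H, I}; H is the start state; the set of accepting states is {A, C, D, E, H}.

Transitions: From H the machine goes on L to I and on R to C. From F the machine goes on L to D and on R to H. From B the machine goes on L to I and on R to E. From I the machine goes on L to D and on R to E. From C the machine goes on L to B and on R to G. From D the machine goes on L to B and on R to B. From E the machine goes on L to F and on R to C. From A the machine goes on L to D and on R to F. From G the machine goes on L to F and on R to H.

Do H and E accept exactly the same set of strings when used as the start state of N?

States {A} cannot be reached from the start state, so discard them.
Initial partition by acceptance: {C,D,E,H} | {B,F,G,I}.
On input R, block {C,D,E,H} splits into {C,D} and {E,H}.
Refine {B,F,G,I} on symbol L: members go to different blocks, giving {B,G} and {F,I}.
Stable partition: {C,D} | {B,G} | {E,H} | {F,I} — 4 equivalence classes.
H and E lie in the same block of the stable partition, so they are equivalent — no string distinguishes them.

Yes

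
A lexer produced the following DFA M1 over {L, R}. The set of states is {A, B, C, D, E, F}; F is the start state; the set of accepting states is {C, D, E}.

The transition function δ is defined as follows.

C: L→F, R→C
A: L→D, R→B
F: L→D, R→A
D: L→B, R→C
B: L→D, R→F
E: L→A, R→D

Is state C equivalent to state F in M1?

No

States {E} cannot be reached from the start state, so discard them.
P0 = {C,D} | {A,B,F}.
The partition is now stable with 2 blocks: {C,D} | {A,B,F}.
C and F end up in different blocks, so they are distinguishable. For instance, the string 'ε' is accepted from only C.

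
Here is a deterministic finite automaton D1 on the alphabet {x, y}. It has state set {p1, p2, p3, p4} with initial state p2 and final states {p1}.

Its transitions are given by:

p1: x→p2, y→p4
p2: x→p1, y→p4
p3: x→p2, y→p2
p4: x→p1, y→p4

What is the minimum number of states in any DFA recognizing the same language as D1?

States {p3} cannot be reached from the start state, so discard them.
Initial partition by acceptance: {p1} | {p2,p4}.
Stable partition: {p1} | {p2,p4} — 2 equivalence classes.

2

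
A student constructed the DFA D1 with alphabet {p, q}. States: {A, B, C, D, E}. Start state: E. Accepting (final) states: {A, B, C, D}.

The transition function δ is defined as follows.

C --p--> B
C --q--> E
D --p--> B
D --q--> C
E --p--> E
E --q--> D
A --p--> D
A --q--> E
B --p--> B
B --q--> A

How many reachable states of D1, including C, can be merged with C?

Start with accepting vs non-accepting: {A,B,C,D} | {E}.
On input q, block {A,B,C,D} splits into {A,C} and {B,D}.
No further refinement is possible. Final partition (3 blocks): {A,C} | {E} | {B,D}.
The equivalence class containing C is {A,C}, of size 2.

2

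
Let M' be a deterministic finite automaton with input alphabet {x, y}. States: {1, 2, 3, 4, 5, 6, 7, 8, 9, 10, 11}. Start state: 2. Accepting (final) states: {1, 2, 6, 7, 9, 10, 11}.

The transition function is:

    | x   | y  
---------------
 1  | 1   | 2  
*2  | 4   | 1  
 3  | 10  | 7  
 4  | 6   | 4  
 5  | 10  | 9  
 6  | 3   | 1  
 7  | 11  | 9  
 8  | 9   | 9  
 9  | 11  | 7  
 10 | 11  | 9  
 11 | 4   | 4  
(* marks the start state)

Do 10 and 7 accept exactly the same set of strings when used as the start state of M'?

Yes

States {5,8} cannot be reached from the start state, so discard them.
P0 = {1,2,6,7,9,10,11} | {3,4}.
On input x, block {1,2,6,7,9,10,11} splits into {1,7,9,10} and {2,6,11}.
On input x, block {1,7,9,10} splits into {7,9,10} and {1}.
Split {3,4} by δ(·,x) → {3} and {4}.
Split {2,6,11} by δ(·,x) → {2,11} and {6}.
Split {2,11} by δ(·,y) → {2} and {11}.
No further refinement is possible. Final partition (7 blocks): {7,9,10} | {3} | {2} | {1} | {4} | {6} | {11}.
10 and 7 lie in the same block of the stable partition, so they are equivalent — no string distinguishes them.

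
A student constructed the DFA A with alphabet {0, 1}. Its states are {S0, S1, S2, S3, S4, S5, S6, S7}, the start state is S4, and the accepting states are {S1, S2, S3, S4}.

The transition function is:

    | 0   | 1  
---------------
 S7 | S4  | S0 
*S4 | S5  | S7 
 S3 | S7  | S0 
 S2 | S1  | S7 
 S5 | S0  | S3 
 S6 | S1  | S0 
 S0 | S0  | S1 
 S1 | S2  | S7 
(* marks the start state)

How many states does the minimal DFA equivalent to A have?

States {S6} cannot be reached from the start state, so discard them.
P0 = {S1,S2,S3,S4} | {S0,S5,S7}.
Split {S1,S2,S3,S4} by δ(·,0) → {S1,S2} and {S3,S4}.
On input 0, block {S0,S5,S7} splits into {S0,S5} and {S7}.
Split {S0,S5} by δ(·,1) → {S0} and {S5}.
Refine {S3,S4} on symbol 0: members go to different blocks, giving {S3} and {S4}.
The partition is now stable with 6 blocks: {S1,S2} | {S0} | {S3} | {S7} | {S5} | {S4}.

6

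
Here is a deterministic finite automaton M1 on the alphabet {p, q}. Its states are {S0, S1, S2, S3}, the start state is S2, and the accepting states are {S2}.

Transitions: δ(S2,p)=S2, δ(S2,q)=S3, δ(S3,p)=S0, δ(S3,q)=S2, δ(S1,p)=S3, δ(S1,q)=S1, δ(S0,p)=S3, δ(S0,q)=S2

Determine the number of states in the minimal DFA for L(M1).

First remove the unreachable states {S1}; 3 states remain.
P0 = {S2} | {S0,S3}.
No further refinement is possible. Final partition (2 blocks): {S2} | {S0,S3}.

2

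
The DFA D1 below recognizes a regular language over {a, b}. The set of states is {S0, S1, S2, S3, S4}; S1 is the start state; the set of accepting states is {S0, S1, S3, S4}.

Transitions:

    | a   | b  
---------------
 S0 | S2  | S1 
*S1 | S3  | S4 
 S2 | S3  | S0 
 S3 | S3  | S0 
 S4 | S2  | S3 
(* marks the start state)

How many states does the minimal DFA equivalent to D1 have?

Every state is reachable, so we keep all 5.
Initial partition by acceptance: {S0,S1,S3,S4} | {S2}.
Refine {S0,S1,S3,S4} on symbol a: members go to different blocks, giving {S0,S4} and {S1,S3}.
The partition is now stable with 3 blocks: {S0,S4} | {S2} | {S1,S3}.

3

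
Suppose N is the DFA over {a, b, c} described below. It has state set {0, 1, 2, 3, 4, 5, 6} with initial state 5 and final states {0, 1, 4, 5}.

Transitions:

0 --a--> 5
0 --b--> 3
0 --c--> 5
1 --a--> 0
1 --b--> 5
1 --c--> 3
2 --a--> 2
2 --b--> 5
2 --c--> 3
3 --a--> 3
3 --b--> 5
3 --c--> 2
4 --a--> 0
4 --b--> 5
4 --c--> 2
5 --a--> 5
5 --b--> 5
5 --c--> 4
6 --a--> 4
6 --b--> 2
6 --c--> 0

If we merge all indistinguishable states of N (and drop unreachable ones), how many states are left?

4

Reachable states from the start: {0,2,3,4,5}. Unreachable: {1,6} — drop them.
Start with accepting vs non-accepting: {0,4,5} | {2,3}.
Refine {0,4,5} on symbol b: members go to different blocks, giving {4,5} and {0}.
Refine {4,5} on symbol a: members go to different blocks, giving {4} and {5}.
No further refinement is possible. Final partition (4 blocks): {4} | {2,3} | {0} | {5}.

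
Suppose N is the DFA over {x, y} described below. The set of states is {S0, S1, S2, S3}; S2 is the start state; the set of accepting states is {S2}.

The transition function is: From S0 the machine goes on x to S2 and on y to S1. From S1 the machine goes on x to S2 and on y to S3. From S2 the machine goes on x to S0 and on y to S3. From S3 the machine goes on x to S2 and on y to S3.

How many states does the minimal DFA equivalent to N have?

2

Every state is reachable, so we keep all 4.
Start with accepting vs non-accepting: {S2} | {S0,S1,S3}.
The partition is now stable with 2 blocks: {S2} | {S0,S1,S3}.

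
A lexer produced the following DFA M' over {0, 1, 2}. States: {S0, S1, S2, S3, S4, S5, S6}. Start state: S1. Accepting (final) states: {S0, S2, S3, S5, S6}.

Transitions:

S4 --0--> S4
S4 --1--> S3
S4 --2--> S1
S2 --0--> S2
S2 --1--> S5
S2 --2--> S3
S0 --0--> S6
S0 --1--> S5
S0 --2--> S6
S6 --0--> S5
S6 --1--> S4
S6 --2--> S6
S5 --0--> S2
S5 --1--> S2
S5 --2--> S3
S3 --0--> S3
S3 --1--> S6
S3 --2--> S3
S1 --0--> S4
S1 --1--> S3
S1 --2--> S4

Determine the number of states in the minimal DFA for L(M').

4

First remove the unreachable states {S0}; 6 states remain.
Start with accepting vs non-accepting: {S2,S3,S5,S6} | {S1,S4}.
Split {S2,S3,S5,S6} by δ(·,1) → {S2,S3,S5} and {S6}.
Split {S2,S3,S5} by δ(·,1) → {S2,S5} and {S3}.
The partition is now stable with 4 blocks: {S2,S5} | {S1,S4} | {S6} | {S3}.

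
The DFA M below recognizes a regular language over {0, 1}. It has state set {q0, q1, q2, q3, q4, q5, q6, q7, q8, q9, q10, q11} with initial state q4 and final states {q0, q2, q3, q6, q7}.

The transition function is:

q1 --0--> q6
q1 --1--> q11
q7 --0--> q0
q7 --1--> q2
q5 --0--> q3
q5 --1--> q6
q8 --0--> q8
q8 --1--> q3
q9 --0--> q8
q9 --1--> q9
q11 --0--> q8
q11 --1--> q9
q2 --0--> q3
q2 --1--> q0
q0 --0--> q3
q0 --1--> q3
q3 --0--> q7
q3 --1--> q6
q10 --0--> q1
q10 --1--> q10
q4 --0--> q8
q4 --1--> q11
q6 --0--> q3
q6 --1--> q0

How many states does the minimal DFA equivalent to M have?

States {q1,q5,q10} cannot be reached from the start state, so discard them.
P0 = {q0,q2,q3,q6,q7} | {q4,q8,q9,q11}.
Split {q4,q8,q9,q11} by δ(·,1) → {q4,q9,q11} and {q8}.
No further refinement is possible. Final partition (3 blocks): {q0,q2,q3,q6,q7} | {q4,q9,q11} | {q8}.

3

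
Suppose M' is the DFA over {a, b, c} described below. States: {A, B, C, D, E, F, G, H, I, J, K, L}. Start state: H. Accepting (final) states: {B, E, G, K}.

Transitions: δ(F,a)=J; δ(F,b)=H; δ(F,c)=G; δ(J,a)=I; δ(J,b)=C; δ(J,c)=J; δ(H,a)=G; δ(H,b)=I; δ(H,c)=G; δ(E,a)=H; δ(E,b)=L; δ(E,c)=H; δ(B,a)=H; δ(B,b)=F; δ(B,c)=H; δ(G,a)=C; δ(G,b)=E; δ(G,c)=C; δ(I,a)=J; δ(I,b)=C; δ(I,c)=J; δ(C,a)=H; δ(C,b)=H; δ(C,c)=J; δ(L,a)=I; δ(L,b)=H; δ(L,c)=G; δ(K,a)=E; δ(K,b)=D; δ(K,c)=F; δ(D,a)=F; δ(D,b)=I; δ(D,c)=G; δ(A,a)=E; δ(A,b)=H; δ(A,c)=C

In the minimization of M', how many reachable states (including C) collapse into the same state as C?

1

First remove the unreachable states {A,B,D,F,K}; 7 states remain.
Initial partition by acceptance: {E,G} | {C,H,I,J,L}.
Split {E,G} by δ(·,b) → {E} and {G}.
Split {C,H,I,J,L} by δ(·,a) → {C,I,J,L} and {H}.
On input a, block {C,I,J,L} splits into {I,J,L} and {C}.
On input b, block {I,J,L} splits into {I,J} and {L}.
No further refinement is possible. Final partition (6 blocks): {E} | {I,J} | {G} | {H} | {C} | {L}.
State C belongs to the block {C}, which has 1 states.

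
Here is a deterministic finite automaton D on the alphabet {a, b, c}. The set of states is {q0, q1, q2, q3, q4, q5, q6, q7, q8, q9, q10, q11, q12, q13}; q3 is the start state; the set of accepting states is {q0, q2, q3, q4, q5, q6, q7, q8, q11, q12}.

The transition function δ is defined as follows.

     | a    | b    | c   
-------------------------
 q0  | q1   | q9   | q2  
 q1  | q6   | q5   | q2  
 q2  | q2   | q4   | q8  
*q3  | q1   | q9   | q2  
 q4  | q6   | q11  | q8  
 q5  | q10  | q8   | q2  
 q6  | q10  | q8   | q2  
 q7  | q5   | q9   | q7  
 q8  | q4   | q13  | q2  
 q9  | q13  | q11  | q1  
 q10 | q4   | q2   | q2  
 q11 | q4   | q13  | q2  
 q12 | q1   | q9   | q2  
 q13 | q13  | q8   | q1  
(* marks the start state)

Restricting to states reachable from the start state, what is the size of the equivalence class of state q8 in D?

Reachable states from the start: {q1,q2,q3,q4,q5,q6,q8,q9,q10,q11,q13}. Unreachable: {q0,q7,q12} — drop them.
Start with accepting vs non-accepting: {q2,q3,q4,q5,q6,q8,q11} | {q1,q9,q10,q13}.
On input a, block {q2,q3,q4,q5,q6,q8,q11} splits into {q2,q4,q8,q11} and {q3,q5,q6}.
Split {q2,q4,q8,q11} by δ(·,a) → {q2,q8,q11} and {q4}.
On input a, block {q2,q8,q11} splits into {q8,q11} and {q2}.
Split {q1,q9,q10,q13} by δ(·,a) → {q9,q13} and {q1} and {q10}.
Split {q3,q5,q6} by δ(·,a) → {q5,q6} and {q3}.
The partition is now stable with 8 blocks: {q8,q11} | {q9,q13} | {q5,q6} | {q4} | {q2} | {q1} | {q10} | {q3}.
The equivalence class containing q8 is {q8,q11}, of size 2.

2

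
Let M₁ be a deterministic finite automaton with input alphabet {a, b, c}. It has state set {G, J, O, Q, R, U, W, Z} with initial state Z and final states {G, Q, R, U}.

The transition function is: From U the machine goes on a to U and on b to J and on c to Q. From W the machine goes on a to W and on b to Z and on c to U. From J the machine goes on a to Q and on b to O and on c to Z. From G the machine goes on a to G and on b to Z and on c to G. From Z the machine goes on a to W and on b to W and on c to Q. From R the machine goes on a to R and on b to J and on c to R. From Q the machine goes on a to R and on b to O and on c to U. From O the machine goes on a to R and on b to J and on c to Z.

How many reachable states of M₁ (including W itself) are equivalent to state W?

2

States {G} cannot be reached from the start state, so discard them.
Initial partition by acceptance: {Q,R,U} | {J,O,W,Z}.
Split {J,O,W,Z} by δ(·,a) → {W,Z} and {J,O}.
Stable partition: {Q,R,U} | {W,Z} | {J,O} — 3 equivalence classes.
State W belongs to the block {W,Z}, which has 2 states.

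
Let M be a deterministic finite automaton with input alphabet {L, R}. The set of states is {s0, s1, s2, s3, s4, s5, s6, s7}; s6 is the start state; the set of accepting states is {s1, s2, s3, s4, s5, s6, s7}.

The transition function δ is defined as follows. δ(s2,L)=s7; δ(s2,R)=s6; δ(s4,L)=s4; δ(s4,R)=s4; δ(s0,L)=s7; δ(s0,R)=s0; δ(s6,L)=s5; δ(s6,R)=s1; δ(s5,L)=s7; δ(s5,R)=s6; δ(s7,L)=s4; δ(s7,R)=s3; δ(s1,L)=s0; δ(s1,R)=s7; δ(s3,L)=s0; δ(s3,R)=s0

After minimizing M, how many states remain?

7

Reachable states from the start: {s0,s1,s3,s4,s5,s6,s7}. Unreachable: {s2} — drop them.
Initial partition by acceptance: {s1,s3,s4,s5,s6,s7} | {s0}.
On input L, block {s1,s3,s4,s5,s6,s7} splits into {s4,s5,s6,s7} and {s1,s3}.
On input R, block {s4,s5,s6,s7} splits into {s4,s5} and {s6,s7}.
On input L, block {s4,s5} splits into {s4} and {s5}.
Refine {s1,s3} on symbol R: members go to different blocks, giving {s1} and {s3}.
Split {s6,s7} by δ(·,L) → {s6} and {s7}.
The partition is now stable with 7 blocks: {s4} | {s0} | {s1} | {s6} | {s5} | {s3} | {s7}.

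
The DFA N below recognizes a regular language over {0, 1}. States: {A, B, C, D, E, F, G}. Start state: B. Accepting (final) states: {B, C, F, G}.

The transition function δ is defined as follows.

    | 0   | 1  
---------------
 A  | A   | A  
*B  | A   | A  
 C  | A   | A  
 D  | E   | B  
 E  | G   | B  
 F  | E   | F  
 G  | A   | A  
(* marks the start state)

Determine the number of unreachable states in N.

5

No path from B leads to C, D, E, F, G; the other 2 states are all reachable.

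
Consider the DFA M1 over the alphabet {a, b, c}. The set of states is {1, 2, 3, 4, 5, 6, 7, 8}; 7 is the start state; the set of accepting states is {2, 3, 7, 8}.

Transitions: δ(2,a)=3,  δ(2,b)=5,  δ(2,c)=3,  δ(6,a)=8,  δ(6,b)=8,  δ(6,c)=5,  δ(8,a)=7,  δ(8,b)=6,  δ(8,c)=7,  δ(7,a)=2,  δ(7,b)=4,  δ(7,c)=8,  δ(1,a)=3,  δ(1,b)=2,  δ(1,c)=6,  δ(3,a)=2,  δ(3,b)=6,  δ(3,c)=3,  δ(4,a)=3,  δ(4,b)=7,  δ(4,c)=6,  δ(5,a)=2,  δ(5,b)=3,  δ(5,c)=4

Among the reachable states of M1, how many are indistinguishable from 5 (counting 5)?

3

States {1} cannot be reached from the start state, so discard them.
P0 = {2,3,7,8} | {4,5,6}.
Stable partition: {2,3,7,8} | {4,5,6} — 2 equivalence classes.
The equivalence class containing 5 is {4,5,6}, of size 3.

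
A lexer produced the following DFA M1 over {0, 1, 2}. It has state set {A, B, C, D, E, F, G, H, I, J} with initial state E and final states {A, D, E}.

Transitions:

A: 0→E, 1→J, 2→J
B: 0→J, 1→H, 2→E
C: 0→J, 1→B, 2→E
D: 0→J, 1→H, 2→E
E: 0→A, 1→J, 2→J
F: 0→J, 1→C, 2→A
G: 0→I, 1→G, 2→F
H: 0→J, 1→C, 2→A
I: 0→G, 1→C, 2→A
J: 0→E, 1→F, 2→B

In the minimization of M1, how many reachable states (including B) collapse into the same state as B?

4

First remove the unreachable states {D,G,I}; 7 states remain.
Initial partition by acceptance: {A,E} | {B,C,F,H,J}.
On input 0, block {B,C,F,H,J} splits into {B,C,F,H} and {J}.
The partition is now stable with 3 blocks: {A,E} | {B,C,F,H} | {J}.
The equivalence class containing B is {B,C,F,H}, of size 4.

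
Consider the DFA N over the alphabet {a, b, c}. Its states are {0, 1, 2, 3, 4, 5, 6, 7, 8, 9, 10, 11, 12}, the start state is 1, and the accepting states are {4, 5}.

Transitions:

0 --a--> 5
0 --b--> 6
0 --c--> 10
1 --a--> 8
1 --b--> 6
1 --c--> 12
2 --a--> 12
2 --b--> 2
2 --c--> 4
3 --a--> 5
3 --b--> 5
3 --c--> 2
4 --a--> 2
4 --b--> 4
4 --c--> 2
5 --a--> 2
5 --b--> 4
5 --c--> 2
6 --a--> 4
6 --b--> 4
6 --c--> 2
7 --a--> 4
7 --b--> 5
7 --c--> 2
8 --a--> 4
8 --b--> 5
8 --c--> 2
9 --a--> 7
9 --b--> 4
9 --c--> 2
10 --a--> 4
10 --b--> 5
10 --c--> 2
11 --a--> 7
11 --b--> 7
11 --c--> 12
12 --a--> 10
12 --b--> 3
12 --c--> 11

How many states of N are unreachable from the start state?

No path from 1 leads to 0, 9; the other 11 states are all reachable.

2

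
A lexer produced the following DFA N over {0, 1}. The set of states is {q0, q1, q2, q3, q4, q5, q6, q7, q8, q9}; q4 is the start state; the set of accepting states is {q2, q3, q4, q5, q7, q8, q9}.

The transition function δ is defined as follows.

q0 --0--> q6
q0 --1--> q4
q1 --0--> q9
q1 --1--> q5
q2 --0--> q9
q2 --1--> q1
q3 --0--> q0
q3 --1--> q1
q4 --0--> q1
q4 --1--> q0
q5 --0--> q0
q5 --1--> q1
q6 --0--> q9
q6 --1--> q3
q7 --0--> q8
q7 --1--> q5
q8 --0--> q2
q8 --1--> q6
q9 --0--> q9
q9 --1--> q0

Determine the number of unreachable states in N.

3

Starting at q4 and following transitions, the reachable set is {q0, q1, q3, q4, q5, q6, q9}. That leaves q2, q7, q8 unreachable — 3 in total.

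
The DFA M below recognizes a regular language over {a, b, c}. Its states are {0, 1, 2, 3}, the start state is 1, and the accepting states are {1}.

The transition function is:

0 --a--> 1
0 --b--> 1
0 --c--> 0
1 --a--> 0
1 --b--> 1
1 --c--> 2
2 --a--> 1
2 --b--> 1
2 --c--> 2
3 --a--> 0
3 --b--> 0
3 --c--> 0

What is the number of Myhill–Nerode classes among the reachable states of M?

States {3} cannot be reached from the start state, so discard them.
Start with accepting vs non-accepting: {1} | {0,2}.
No further refinement is possible. Final partition (2 blocks): {1} | {0,2}.

2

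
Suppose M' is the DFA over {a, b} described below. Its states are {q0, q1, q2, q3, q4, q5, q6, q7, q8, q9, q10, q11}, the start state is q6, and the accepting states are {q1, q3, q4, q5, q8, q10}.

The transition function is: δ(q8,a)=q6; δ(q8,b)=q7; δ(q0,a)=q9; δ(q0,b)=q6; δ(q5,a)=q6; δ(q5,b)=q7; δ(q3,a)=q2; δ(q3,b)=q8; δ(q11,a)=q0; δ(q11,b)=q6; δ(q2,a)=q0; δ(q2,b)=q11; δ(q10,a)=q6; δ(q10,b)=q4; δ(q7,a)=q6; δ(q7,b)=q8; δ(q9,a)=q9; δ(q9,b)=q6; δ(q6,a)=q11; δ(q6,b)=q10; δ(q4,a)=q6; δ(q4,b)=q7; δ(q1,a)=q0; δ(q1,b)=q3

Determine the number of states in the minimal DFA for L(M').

First remove the unreachable states {q1,q2,q3,q5}; 8 states remain.
Initial partition by acceptance: {q4,q8,q10} | {q0,q6,q7,q9,q11}.
Refine {q4,q8,q10} on symbol b: members go to different blocks, giving {q4,q8} and {q10}.
Split {q0,q6,q7,q9,q11} by δ(·,b) → {q0,q9,q11} and {q6} and {q7}.
No further refinement is possible. Final partition (5 blocks): {q4,q8} | {q0,q9,q11} | {q10} | {q6} | {q7}.

5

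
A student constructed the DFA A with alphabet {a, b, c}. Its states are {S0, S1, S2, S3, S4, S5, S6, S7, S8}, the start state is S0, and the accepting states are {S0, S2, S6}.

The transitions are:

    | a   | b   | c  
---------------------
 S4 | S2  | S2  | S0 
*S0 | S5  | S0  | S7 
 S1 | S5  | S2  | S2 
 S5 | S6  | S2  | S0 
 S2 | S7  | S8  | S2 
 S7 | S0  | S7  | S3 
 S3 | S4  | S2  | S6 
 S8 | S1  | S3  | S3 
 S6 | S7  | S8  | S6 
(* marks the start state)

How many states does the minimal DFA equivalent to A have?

6

P0 = {S0,S2,S6} | {S1,S3,S4,S5,S7,S8}.
Split {S0,S2,S6} by δ(·,b) → {S2,S6} and {S0}.
Refine {S1,S3,S4,S5,S7,S8} on symbol a: members go to different blocks, giving {S1,S3,S8} and {S4,S5} and {S7}.
On input a, block {S1,S3,S8} splits into {S1,S3} and {S8}.
No further refinement is possible. Final partition (6 blocks): {S2,S6} | {S1,S3} | {S0} | {S4,S5} | {S7} | {S8}.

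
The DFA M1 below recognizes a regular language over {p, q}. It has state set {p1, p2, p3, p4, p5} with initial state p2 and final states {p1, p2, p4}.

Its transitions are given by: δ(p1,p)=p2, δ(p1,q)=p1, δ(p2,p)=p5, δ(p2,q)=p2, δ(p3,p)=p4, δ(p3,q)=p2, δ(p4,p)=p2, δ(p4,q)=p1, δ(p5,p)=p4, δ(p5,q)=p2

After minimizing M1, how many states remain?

States {p3} cannot be reached from the start state, so discard them.
P0 = {p1,p2,p4} | {p5}.
Split {p1,p2,p4} by δ(·,p) → {p1,p4} and {p2}.
Stable partition: {p1,p4} | {p5} | {p2} — 3 equivalence classes.

3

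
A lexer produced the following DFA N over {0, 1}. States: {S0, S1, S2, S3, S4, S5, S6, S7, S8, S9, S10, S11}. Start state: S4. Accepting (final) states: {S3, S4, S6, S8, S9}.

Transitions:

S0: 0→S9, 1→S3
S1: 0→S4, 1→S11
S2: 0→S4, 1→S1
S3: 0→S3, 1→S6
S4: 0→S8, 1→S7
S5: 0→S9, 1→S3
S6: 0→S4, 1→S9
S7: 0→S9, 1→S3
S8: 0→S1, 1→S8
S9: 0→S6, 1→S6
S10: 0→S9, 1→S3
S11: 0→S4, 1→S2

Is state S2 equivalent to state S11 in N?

Reachable states from the start: {S1,S2,S3,S4,S6,S7,S8,S9,S11}. Unreachable: {S0,S5,S10} — drop them.
Start with accepting vs non-accepting: {S3,S4,S6,S8,S9} | {S1,S2,S7,S11}.
Split {S3,S4,S6,S8,S9} by δ(·,0) → {S3,S4,S6,S9} and {S8}.
Refine {S3,S4,S6,S9} on symbol 0: members go to different blocks, giving {S3,S6,S9} and {S4}.
Split {S3,S6,S9} by δ(·,0) → {S3,S9} and {S6}.
Split {S3,S9} by δ(·,0) → {S3} and {S9}.
Split {S1,S2,S7,S11} by δ(·,0) → {S1,S2,S11} and {S7}.
Stable partition: {S3} | {S1,S2,S11} | {S8} | {S4} | {S6} | {S9} | {S7} — 7 equivalence classes.
S2 and S11 lie in the same block of the stable partition, so they are equivalent — no string distinguishes them.

Yes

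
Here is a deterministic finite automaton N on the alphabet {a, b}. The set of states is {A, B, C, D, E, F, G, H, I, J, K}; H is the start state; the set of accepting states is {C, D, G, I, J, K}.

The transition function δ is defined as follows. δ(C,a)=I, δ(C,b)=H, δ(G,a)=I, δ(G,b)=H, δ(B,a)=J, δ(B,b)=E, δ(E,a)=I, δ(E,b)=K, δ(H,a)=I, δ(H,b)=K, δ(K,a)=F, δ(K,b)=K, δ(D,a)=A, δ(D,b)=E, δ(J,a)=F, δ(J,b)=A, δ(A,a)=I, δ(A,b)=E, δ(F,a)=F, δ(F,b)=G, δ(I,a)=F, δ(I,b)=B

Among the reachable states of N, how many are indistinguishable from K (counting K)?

Reachable states from the start: {A,B,E,F,G,H,I,J,K}. Unreachable: {C,D} — drop them.
P0 = {G,I,J,K} | {A,B,E,F,H}.
Refine {G,I,J,K} on symbol a: members go to different blocks, giving {I,J,K} and {G}.
On input b, block {I,J,K} splits into {I,J} and {K}.
Split {A,B,E,F,H} by δ(·,a) → {A,B,E,H} and {F}.
Refine {A,B,E,H} on symbol b: members go to different blocks, giving {A,B} and {E,H}.
Stable partition: {I,J} | {A,B} | {G} | {K} | {F} | {E,H} — 6 equivalence classes.
The equivalence class containing K is {K}, of size 1.

1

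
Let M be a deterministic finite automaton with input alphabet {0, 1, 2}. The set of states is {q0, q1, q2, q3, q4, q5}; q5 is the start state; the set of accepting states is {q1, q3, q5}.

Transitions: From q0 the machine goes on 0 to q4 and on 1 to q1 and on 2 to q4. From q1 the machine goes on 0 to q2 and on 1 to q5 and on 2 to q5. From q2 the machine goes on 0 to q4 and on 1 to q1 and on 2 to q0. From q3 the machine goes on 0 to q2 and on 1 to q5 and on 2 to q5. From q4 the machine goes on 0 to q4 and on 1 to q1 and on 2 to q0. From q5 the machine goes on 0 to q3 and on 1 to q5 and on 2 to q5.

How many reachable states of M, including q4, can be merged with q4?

Initial partition by acceptance: {q1,q3,q5} | {q0,q2,q4}.
On input 0, block {q1,q3,q5} splits into {q1,q3} and {q5}.
No further refinement is possible. Final partition (3 blocks): {q1,q3} | {q0,q2,q4} | {q5}.
The equivalence class containing q4 is {q0,q2,q4}, of size 3.

3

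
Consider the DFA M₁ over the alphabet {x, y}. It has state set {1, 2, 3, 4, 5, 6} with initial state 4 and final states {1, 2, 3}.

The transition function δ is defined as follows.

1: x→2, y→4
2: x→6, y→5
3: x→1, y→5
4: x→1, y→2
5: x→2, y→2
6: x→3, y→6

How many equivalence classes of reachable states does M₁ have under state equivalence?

6

Every state is reachable, so we keep all 6.
Initial partition by acceptance: {1,2,3} | {4,5,6}.
Split {1,2,3} by δ(·,x) → {1,3} and {2}.
On input x, block {1,3} splits into {1} and {3}.
Refine {4,5,6} on symbol x: members go to different blocks, giving {4} and {5} and {6}.
The partition is now stable with 6 blocks: {1} | {4} | {2} | {3} | {5} | {6}.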